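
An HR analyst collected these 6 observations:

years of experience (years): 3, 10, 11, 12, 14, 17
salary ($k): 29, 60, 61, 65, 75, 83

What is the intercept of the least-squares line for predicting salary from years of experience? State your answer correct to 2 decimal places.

n = 6, Σx = 67, Σy = 373, Σxy = 4599, Σx² = 859
Sxx = Σx² − (Σx)²/n = 859 − 748.166667 = 110.833333
Sxy = Σxy − (Σx)(Σy)/n = 4599 − 4165.166667 = 433.833333
b = Sxy/Sxx = 433.833333/110.833333 = 3.914286
a = ȳ − b·x̄ = 62.166667 − 3.914286·11.166667 = 18.457143

18.46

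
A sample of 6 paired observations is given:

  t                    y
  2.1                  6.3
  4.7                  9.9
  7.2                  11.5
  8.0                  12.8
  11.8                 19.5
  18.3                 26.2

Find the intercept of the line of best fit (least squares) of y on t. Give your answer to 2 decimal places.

3.46

n = 6, Σx = 52.1, Σy = 86.2, Σxy = 954.52, Σx² = 616.47
Sxx = Σx² − (Σx)²/n = 616.47 − 452.401667 = 164.068333
Sxy = Σxy − (Σx)(Σy)/n = 954.52 − 748.503333 = 206.016667
b = Sxy/Sxx = 206.016667/164.068333 = 1.255676
a = ȳ − b·x̄ = 14.366667 − 1.255676·8.683333 = 3.463213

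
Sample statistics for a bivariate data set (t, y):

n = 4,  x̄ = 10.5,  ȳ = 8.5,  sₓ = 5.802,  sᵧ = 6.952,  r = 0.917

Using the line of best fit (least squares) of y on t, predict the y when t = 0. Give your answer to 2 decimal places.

b = r · sᵧ/sₓ = 0.917 · 6.952/5.802 = 1.098756
a = ȳ − b·x̄ = 8.5 − 1.098756·10.5 = -3.036941
ŷ(0) = a + b·0 = -3.036941 + 1.098756·0 = -3.036941

-3.04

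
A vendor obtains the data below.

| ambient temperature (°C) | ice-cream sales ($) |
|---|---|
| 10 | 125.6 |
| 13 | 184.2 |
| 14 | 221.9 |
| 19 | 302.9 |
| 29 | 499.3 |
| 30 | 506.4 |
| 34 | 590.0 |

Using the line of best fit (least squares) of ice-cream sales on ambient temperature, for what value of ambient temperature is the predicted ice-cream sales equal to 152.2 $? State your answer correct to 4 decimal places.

11.0586

n = 7, Σx = 149, Σy = 2430.3, Σxy = 62244, Σx² = 3723
Sxx = Σx² − (Σx)²/n = 3723 − 3171.571429 = 551.428571
Sxy = Σxy − (Σx)(Σy)/n = 62244 − 51730.671429 = 10513.328571
b = Sxy/Sxx = 10513.328571/551.428571 = 19.065622
a = ȳ − b·x̄ = 347.185714 − 19.065622·21.285714 = -58.639663
Set a + b·x = 152.2: x = (152.2 − (-58.639663)) / 19.065622 = 11.058630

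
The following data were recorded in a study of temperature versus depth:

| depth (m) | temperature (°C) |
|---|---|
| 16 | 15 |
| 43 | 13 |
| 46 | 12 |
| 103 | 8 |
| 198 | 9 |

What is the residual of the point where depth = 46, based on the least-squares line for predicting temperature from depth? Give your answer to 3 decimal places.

-0.522

n = 5, Σx = 406, Σy = 57, Σxy = 3957, Σx² = 54034
Sxx = Σx² − (Σx)²/n = 54034 − 32967.2 = 21066.8
Sxy = Σxy − (Σx)(Σy)/n = 3957 − 4628.4 = -671.4
b = Sxy/Sxx = -671.4/21066.8 = -0.031870
a = ȳ − b·x̄ = 11.4 − (-0.031870)·81.2 = 13.987848
ŷ(46) = 13.987848 + (-0.031870)·46 = 12.521826
residual = y − ŷ = 12 − 12.521826 = -0.521826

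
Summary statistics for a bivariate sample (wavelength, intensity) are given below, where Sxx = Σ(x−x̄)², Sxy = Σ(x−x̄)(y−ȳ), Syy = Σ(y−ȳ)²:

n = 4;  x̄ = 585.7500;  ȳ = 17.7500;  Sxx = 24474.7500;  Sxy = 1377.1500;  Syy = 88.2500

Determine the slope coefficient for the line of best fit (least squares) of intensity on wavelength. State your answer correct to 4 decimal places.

b = Sxy/Sxx = 1377.15/24474.75 = 0.056268

0.0563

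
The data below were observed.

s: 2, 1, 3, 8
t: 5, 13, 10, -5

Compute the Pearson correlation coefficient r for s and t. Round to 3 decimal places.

n = 4, Σx = 14, Σy = 23, Σxy = 13, Σx² = 78, Σy² = 319
Sxx = Σx² − (Σx)²/n = 78 − 49 = 29
Sxy = Σxy − (Σx)(Σy)/n = 13 − 80.5 = -67.5
Syy = Σy² − (Σy)²/n = 319 − 132.25 = 186.75
r = Sxy/√(Sxx·Syy) = -67.5/√(5415.75) = -67.5/73.591779 = -0.917222

-0.917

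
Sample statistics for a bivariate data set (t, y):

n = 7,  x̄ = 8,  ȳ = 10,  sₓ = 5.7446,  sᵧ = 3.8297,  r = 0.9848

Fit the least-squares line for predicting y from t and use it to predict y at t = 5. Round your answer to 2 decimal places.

b = r · sᵧ/sₓ = 0.9848 · 3.8297/5.7446 = 0.656528
a = ȳ − b·x̄ = 10 − 0.656528·8 = 4.747779
ŷ(5) = a + b·5 = 4.747779 + 0.656528·5 = 8.030417

8.03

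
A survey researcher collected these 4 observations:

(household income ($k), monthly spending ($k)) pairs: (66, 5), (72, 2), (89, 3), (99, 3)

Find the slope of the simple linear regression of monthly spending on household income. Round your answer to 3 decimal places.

n = 4, Σx = 326, Σy = 13, Σxy = 1038, Σx² = 27262
Sxx = Σx² − (Σx)²/n = 27262 − 26569 = 693
Sxy = Σxy − (Σx)(Σy)/n = 1038 − 1059.5 = -21.5
b = Sxy/Sxx = -21.5/693 = -0.031025

-0.031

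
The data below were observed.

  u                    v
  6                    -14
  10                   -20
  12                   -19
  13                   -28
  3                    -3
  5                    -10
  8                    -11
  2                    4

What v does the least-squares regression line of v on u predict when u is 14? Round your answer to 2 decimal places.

n = 8, Σx = 59, Σy = -101, Σxy = -1015, Σx² = 551
Sxx = Σx² − (Σx)²/n = 551 − 435.125 = 115.875
Sxy = Σxy − (Σx)(Σy)/n = -1015 − (-744.875) = -270.125
b = Sxy/Sxx = -270.125/115.875 = -2.331176
a = ȳ − b·x̄ = -12.625 − (-2.331176)·7.375 = 4.567422
ŷ(14) = a + b·14 = 4.567422 + (-2.331176)·14 = -28.069040

-28.07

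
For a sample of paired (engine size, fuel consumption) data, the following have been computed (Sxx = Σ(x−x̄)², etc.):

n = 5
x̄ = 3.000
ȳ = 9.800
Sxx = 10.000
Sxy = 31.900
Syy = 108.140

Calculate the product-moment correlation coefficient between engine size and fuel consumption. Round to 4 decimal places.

0.9701

r = Sxy/√(Sxx·Syy) = 31.9/√(1081.4) = 31.9/32.884647 = 0.970058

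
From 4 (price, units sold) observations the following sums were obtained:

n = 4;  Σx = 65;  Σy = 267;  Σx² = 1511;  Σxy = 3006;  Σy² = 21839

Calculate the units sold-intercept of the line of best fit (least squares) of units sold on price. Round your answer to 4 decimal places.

Sxx = Σx² − (Σx)²/n = 1511 − 1056.25 = 454.75
Sxy = Σxy − (Σx)(Σy)/n = 3006 − 4338.75 = -1332.75
b = Sxy/Sxx = -1332.75/454.75 = -2.930731
a = ȳ − b·x̄ = 66.75 − (-2.930731)·16.25 = 114.374382

114.3744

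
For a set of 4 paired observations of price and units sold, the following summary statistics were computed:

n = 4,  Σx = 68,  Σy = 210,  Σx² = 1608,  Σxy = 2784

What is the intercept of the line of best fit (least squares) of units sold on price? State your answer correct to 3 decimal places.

82.062

Sxx = Σx² − (Σx)²/n = 1608 − 1156 = 452
Sxy = Σxy − (Σx)(Σy)/n = 2784 − 3570 = -786
b = Sxy/Sxx = -786/452 = -1.738938
a = ȳ − b·x̄ = 52.5 − (-1.738938)·17 = 82.061947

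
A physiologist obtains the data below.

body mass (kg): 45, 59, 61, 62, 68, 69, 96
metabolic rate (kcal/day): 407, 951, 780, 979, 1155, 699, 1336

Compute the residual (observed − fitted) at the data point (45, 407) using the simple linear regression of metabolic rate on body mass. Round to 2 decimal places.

n = 7, Σx = 460, Σy = 6307, Σxy = 437729, Σx² = 31672
Sxx = Σx² − (Σx)²/n = 31672 − 30228.571429 = 1443.428571
Sxy = Σxy − (Σx)(Σy)/n = 437729 − 414460 = 23269
b = Sxy/Sxx = 23269/1443.428571 = 16.120645
a = ȳ − b·x̄ = 901 − 16.120645·65.714286 = -158.356690
ŷ(45) = -158.356690 + 16.120645·45 = 567.072348
residual = y − ŷ = 407 − 567.072348 = -160.072348

-160.07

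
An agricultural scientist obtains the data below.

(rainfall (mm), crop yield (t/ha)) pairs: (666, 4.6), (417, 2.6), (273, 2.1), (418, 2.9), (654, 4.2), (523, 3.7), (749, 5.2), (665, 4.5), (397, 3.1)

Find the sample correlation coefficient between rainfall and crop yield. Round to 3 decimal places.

0.982

n = 9, Σx = 4762, Σy = 32.9, Σxy = 18733.2, Σx² = 2728778, Σy² = 128.97
Sxx = Σx² − (Σx)²/n = 2728778 − 2519627.111111 = 209150.888889
Sxy = Σxy − (Σx)(Σy)/n = 18733.2 − 17407.755556 = 1325.444444
Syy = Σy² − (Σy)²/n = 128.97 − 120.267778 = 8.702222
r = Sxy/√(Sxx·Syy) = 1325.444444/√(1820077.513086) = 1325.444444/1349.102484 = 0.982464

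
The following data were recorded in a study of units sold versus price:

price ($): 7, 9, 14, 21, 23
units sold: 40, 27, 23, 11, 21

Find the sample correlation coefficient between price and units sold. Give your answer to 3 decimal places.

-0.827

n = 5, Σx = 74, Σy = 122, Σxy = 1559, Σx² = 1296, Σy² = 3420
Sxx = Σx² − (Σx)²/n = 1296 − 1095.2 = 200.8
Sxy = Σxy − (Σx)(Σy)/n = 1559 − 1805.6 = -246.6
Syy = Σy² − (Σy)²/n = 3420 − 2976.8 = 443.2
r = Sxy/√(Sxx·Syy) = -246.6/√(88994.56) = -246.6/298.319560 = -0.826630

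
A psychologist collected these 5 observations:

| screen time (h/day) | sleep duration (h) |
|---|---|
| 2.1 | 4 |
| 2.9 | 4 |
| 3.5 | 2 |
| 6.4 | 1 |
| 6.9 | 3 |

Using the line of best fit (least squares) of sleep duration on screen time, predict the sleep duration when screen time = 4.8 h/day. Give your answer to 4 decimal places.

n = 5, Σx = 21.8, Σy = 14, Σxy = 54.1, Σx² = 113.64
Sxx = Σx² − (Σx)²/n = 113.64 − 95.048 = 18.592
Sxy = Σxy − (Σx)(Σy)/n = 54.1 − 61.04 = -6.94
b = Sxy/Sxx = -6.94/18.592 = -0.373279
a = ȳ − b·x̄ = 2.8 − (-0.373279)·4.36 = 4.427496
ŷ(4.8) = a + b·4.8 = 4.427496 + (-0.373279)·4.8 = 2.635757

2.6358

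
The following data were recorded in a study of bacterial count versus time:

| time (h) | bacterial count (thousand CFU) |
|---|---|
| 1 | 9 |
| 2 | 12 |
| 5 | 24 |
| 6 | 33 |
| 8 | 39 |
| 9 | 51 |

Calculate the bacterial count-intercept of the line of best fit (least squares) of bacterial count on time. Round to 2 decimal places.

n = 6, Σx = 31, Σy = 168, Σxy = 1122, Σx² = 211
Sxx = Σx² − (Σx)²/n = 211 − 160.166667 = 50.833333
Sxy = Σxy − (Σx)(Σy)/n = 1122 − 868 = 254
b = Sxy/Sxx = 254/50.833333 = 4.996721
a = ȳ − b·x̄ = 28 − 4.996721·5.166667 = 2.183607

2.18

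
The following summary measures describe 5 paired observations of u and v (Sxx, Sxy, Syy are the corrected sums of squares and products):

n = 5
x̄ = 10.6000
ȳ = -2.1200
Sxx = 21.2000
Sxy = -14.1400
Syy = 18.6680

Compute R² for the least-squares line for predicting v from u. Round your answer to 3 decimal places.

R² = Sxy²/(Sxx·Syy) = (-14.14)²/(21.2·18.668) = 0.505202

0.505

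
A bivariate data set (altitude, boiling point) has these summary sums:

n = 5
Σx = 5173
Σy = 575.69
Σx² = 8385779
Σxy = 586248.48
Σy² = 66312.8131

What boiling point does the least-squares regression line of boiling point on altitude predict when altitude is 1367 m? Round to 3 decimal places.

Sxx = Σx² − (Σx)²/n = 8385779 − 5351985.8 = 3033793.2
Sxy = Σxy − (Σx)(Σy)/n = 586248.48 − 595608.874 = -9360.394
b = Sxy/Sxx = -9360.394/3033793.2 = -0.003085
a = ȳ − b·x̄ = 115.138 − (-0.003085)·1034.6 = 118.330130
ŷ(1367) = a + b·1367 = 118.330130 + (-0.003085)·1367 = 114.112421

114.112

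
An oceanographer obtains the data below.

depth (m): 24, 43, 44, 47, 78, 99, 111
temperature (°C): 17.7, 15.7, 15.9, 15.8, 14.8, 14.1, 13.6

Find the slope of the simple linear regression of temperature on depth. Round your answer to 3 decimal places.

-0.040

n = 7, Σx = 446, Σy = 107.6, Σxy = 6602, Σx² = 34776
Sxx = Σx² − (Σx)²/n = 34776 − 28416.571429 = 6359.428571
Sxy = Σxy − (Σx)(Σy)/n = 6602 − 6855.657143 = -253.657143
b = Sxy/Sxx = -253.657143/6359.428571 = -0.039887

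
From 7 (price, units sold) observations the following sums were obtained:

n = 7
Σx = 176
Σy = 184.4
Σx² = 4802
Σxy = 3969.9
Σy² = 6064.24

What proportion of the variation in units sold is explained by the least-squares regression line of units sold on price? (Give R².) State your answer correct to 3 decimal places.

Sxx = Σx² − (Σx)²/n = 4802 − 4425.142857 = 376.857143
Sxy = Σxy − (Σx)(Σy)/n = 3969.9 − 4636.342857 = -666.442857
Syy = Σy² − (Σy)²/n = 6064.24 − 4857.622857 = 1206.617143
R² = Sxy²/(Sxx·Syy) = (-666.442857)²/(376.857143·1206.617143) = 0.976741

0.977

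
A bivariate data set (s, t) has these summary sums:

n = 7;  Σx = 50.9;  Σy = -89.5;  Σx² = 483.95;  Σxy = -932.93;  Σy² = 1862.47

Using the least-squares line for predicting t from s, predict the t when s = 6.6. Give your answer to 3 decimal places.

-11.122

Sxx = Σx² − (Σx)²/n = 483.95 − 370.115714 = 113.834286
Sxy = Σxy − (Σx)(Σy)/n = -932.93 − (-650.792857) = -282.137143
b = Sxy/Sxx = -282.137143/113.834286 = -2.478490
a = ȳ − b·x̄ = -12.785714 − (-2.478490)·7.271429 = 5.236449
ŷ(6.6) = a + b·6.6 = 5.236449 + (-2.478490)·6.6 = -11.121585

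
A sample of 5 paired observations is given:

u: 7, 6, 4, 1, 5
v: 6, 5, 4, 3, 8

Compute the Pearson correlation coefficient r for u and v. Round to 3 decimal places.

n = 5, Σx = 23, Σy = 26, Σxy = 131, Σx² = 127, Σy² = 150
Sxx = Σx² − (Σx)²/n = 127 − 105.8 = 21.2
Sxy = Σxy − (Σx)(Σy)/n = 131 − 119.6 = 11.4
Syy = Σy² − (Σy)²/n = 150 − 135.2 = 14.8
r = Sxy/√(Sxx·Syy) = 11.4/√(313.76) = 11.4/17.713272 = 0.643585

0.644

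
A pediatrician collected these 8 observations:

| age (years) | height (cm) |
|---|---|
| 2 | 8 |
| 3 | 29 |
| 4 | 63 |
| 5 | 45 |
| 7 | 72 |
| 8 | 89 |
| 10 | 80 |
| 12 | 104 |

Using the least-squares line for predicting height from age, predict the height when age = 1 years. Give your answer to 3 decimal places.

16.169

n = 8, Σx = 51, Σy = 490, Σxy = 3844, Σx² = 411
Sxx = Σx² − (Σx)²/n = 411 − 325.125 = 85.875
Sxy = Σxy − (Σx)(Σy)/n = 3844 − 3123.75 = 720.25
b = Sxy/Sxx = 720.25/85.875 = 8.387191
a = ȳ − b·x̄ = 61.25 − 8.387191·6.375 = 7.781659
ŷ(1) = a + b·1 = 7.781659 + 8.387191·1 = 16.168850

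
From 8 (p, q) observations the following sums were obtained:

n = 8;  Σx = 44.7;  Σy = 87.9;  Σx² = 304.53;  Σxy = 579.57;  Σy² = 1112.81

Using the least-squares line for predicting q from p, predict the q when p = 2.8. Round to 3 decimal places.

6.487

Sxx = Σx² − (Σx)²/n = 304.53 − 249.76125 = 54.76875
Sxy = Σxy − (Σx)(Σy)/n = 579.57 − 491.14125 = 88.42875
b = Sxy/Sxx = 88.42875/54.76875 = 1.614584
a = ȳ − b·x̄ = 10.9875 − 1.614584·5.5875 = 1.966012
ŷ(2.8) = a + b·2.8 = 1.966012 + 1.614584·2.8 = 6.486847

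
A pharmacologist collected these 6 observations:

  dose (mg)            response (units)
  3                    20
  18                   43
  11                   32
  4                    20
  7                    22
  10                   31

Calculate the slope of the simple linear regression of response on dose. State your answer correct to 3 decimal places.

n = 6, Σx = 53, Σy = 168, Σxy = 1730, Σx² = 619
Sxx = Σx² − (Σx)²/n = 619 − 468.166667 = 150.833333
Sxy = Σxy − (Σx)(Σy)/n = 1730 − 1484 = 246
b = Sxy/Sxx = 246/150.833333 = 1.630939

1.631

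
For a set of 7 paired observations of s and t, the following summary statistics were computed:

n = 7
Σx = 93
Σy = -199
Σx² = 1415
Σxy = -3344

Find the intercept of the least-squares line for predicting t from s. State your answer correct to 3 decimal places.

Sxx = Σx² − (Σx)²/n = 1415 − 1235.571429 = 179.428571
Sxy = Σxy − (Σx)(Σy)/n = -3344 − (-2643.857143) = -700.142857
b = Sxy/Sxx = -700.142857/179.428571 = -3.902070
a = ȳ − b·x̄ = -28.428571 − (-3.902070)·13.285714 = 23.413217

23.413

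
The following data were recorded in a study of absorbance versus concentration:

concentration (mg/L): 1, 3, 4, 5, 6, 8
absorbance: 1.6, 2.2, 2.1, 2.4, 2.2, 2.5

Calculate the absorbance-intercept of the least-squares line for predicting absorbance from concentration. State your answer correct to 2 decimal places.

n = 6, Σx = 27, Σy = 13, Σxy = 61.8, Σx² = 151
Sxx = Σx² − (Σx)²/n = 151 − 121.5 = 29.5
Sxy = Σxy − (Σx)(Σy)/n = 61.8 − 58.5 = 3.3
b = Sxy/Sxx = 3.3/29.5 = 0.111864
a = ȳ − b·x̄ = 2.166667 − 0.111864·4.5 = 1.663277

1.66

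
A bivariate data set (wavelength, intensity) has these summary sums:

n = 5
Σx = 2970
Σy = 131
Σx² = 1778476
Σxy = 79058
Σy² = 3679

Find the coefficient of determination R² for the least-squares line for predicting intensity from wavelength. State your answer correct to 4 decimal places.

0.4386

Sxx = Σx² − (Σx)²/n = 1778476 − 1764180 = 14296
Sxy = Σxy − (Σx)(Σy)/n = 79058 − 77814 = 1244
Syy = Σy² − (Σy)²/n = 3679 − 3432.2 = 246.8
R² = Sxy²/(Sxx·Syy) = (1244)²/(14296·246.8) = 0.438613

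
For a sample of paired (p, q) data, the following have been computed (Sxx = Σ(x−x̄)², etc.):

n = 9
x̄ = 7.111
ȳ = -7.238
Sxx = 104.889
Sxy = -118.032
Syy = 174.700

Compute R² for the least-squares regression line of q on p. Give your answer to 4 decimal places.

0.7603

R² = Sxy²/(Sxx·Syy) = (-118.032)²/(104.889·174.7) = 0.760285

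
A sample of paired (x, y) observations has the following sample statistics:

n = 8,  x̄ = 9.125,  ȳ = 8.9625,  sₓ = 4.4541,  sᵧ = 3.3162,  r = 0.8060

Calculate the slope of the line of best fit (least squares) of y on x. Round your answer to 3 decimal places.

0.600

b = r · sᵧ/sₓ = 0.806 · 3.3162/4.4541 = 0.600089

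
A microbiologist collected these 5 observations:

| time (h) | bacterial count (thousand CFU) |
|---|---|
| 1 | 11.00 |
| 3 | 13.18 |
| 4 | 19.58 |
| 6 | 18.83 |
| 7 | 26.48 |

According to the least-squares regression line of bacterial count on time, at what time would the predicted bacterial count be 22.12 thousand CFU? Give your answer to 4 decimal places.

n = 5, Σx = 21, Σy = 89.07, Σxy = 427.2, Σx² = 111
Sxx = Σx² − (Σx)²/n = 111 − 88.2 = 22.8
Sxy = Σxy − (Σx)(Σy)/n = 427.2 − 374.094 = 53.106
b = Sxy/Sxx = 53.106/22.8 = 2.329211
a = ȳ − b·x̄ = 17.814 − 2.329211·4.2 = 8.031316
Set a + b·x = 22.12: x = (22.12 − 8.031316) / 2.329211 = 6.048695

6.0487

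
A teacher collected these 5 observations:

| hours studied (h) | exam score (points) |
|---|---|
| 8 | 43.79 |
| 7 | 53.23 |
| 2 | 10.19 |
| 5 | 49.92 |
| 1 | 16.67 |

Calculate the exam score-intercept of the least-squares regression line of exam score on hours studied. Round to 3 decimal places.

n = 5, Σx = 23, Σy = 173.8, Σxy = 1009.58, Σx² = 143
Sxx = Σx² − (Σx)²/n = 143 − 105.8 = 37.2
Sxy = Σxy − (Σx)(Σy)/n = 1009.58 − 799.48 = 210.1
b = Sxy/Sxx = 210.1/37.2 = 5.647849
a = ȳ − b·x̄ = 34.76 − 5.647849·4.6 = 8.779892

8.780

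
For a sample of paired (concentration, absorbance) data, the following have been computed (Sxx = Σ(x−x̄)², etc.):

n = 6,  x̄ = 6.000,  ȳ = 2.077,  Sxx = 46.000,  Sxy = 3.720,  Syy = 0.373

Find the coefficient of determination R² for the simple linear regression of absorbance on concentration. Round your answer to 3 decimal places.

R² = Sxy²/(Sxx·Syy) = (3.72)²/(46·0.373) = 0.806528

0.807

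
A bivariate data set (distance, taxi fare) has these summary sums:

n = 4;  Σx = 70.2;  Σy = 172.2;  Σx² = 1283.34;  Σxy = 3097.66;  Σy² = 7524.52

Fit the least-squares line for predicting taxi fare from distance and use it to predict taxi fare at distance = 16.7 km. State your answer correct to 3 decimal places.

Sxx = Σx² − (Σx)²/n = 1283.34 − 1232.01 = 51.33
Sxy = Σxy − (Σx)(Σy)/n = 3097.66 − 3022.11 = 75.55
b = Sxy/Sxx = 75.55/51.33 = 1.471849
a = ȳ − b·x̄ = 43.05 − 1.471849·17.55 = 17.219053
ŷ(16.7) = a + b·16.7 = 17.219053 + 1.471849·16.7 = 41.798929

41.799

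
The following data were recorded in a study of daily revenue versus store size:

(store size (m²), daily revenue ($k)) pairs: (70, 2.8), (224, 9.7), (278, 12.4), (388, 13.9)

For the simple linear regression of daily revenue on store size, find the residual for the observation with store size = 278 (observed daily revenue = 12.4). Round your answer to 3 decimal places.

n = 4, Σx = 960, Σy = 38.8, Σxy = 11209.2, Σx² = 282904
Sxx = Σx² − (Σx)²/n = 282904 − 230400 = 52504
Sxy = Σxy − (Σx)(Σy)/n = 11209.2 − 9312 = 1897.2
b = Sxy/Sxx = 1897.2/52504 = 0.036134
a = ȳ − b·x̄ = 9.7 − 0.036134·240 = 1.027746
ŷ(278) = 1.027746 + 0.036134·278 = 11.073107
residual = y − ŷ = 12.4 − 11.073107 = 1.326893

1.327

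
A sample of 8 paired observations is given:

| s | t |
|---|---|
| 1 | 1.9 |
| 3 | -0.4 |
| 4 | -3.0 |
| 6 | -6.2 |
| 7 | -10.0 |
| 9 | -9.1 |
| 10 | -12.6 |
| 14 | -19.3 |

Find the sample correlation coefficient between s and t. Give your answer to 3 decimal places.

n = 8, Σx = 54, Σy = -58.7, Σxy = -596.6, Σx² = 488, Σy² = 765.27
Sxx = Σx² − (Σx)²/n = 488 − 364.5 = 123.5
Sxy = Σxy − (Σx)(Σy)/n = -596.6 − (-396.225) = -200.375
Syy = Σy² − (Σy)²/n = 765.27 − 430.71125 = 334.55875
r = Sxy/√(Sxx·Syy) = -200.375/√(41318.005625) = -200.375/203.268309 = -0.985766

-0.986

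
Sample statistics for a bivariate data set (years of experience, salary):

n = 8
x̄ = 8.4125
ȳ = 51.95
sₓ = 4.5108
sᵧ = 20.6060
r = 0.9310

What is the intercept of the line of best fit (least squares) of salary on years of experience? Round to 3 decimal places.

b = r · sᵧ/sₓ = 0.931 · 20.606/4.5108 = 4.252945
a = ȳ − b·x̄ = 51.95 − 4.252945·8.4125 = 16.172097

16.172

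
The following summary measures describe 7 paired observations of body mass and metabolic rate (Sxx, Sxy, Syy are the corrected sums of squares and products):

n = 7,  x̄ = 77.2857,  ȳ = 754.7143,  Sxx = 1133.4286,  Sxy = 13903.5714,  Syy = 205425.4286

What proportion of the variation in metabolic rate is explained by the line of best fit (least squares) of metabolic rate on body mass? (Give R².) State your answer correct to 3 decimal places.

R² = Sxy²/(Sxx·Syy) = (13903.5714)²/(1133.4286·205425.4286) = 0.830241

0.830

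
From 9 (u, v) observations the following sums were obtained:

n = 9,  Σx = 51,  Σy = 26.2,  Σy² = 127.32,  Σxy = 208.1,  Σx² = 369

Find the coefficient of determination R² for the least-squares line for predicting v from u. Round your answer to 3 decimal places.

0.871

Sxx = Σx² − (Σx)²/n = 369 − 289 = 80
Sxy = Σxy − (Σx)(Σy)/n = 208.1 − 148.466667 = 59.633333
Syy = Σy² − (Σy)²/n = 127.32 − 76.271111 = 51.048889
R² = Sxy²/(Sxx·Syy) = (59.633333)²/(80·51.048889) = 0.870767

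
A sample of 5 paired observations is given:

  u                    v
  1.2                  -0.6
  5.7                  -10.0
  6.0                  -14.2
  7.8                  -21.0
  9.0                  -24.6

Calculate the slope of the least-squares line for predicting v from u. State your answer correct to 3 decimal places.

-3.110

n = 5, Σx = 29.7, Σy = -70.4, Σxy = -528.12, Σx² = 211.77
Sxx = Σx² − (Σx)²/n = 211.77 − 176.418 = 35.352
Sxy = Σxy − (Σx)(Σy)/n = -528.12 − (-418.176) = -109.944
b = Sxy/Sxx = -109.944/35.352 = -3.109980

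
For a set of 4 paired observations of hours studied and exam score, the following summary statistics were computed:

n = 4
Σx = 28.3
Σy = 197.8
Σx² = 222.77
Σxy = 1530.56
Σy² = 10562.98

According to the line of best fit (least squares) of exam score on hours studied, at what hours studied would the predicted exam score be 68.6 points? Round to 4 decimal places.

Sxx = Σx² − (Σx)²/n = 222.77 − 200.2225 = 22.5475
Sxy = Σxy − (Σx)(Σy)/n = 1530.56 − 1399.435 = 131.125
b = Sxy/Sxx = 131.125/22.5475 = 5.815501
a = ȳ − b·x̄ = 49.45 − 5.815501·7.075 = 8.305333
Set a + b·x = 68.6: x = (68.6 − 8.305333) / 5.815501 = 10.367924

10.3679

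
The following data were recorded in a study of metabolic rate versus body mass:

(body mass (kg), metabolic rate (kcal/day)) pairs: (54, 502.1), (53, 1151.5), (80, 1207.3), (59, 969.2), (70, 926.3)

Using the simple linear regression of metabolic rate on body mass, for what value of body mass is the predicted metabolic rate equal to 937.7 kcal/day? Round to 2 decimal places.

n = 5, Σx = 316, Σy = 4756.4, Σxy = 306750.7, Σx² = 20506
Sxx = Σx² − (Σx)²/n = 20506 − 19971.2 = 534.8
Sxy = Σxy − (Σx)(Σy)/n = 306750.7 − 300604.48 = 6146.22
b = Sxy/Sxx = 6146.22/534.8 = 11.492558
a = ȳ − b·x̄ = 951.28 − 11.492558·63.2 = 224.950337
Set a + b·x = 937.7: x = (937.7 − 224.950337) / 11.492558 = 62.018366

62.02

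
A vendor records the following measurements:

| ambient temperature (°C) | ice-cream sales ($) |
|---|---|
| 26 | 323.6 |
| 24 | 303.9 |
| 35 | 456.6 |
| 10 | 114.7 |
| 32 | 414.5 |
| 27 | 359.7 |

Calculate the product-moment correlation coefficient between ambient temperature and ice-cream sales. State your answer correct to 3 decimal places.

0.998

n = 6, Σx = 154, Σy = 1973, Σxy = 55811.1, Σx² = 4330, Σy² = 719906.16
Sxx = Σx² − (Σx)²/n = 4330 − 3952.666667 = 377.333333
Sxy = Σxy − (Σx)(Σy)/n = 55811.1 − 50640.333333 = 5170.766667
Syy = Σy² − (Σy)²/n = 719906.16 − 648788.166667 = 71117.993333
r = Sxy/√(Sxx·Syy) = 5170.766667/√(26835189.484444) = 5170.766667/5180.269248 = 0.998166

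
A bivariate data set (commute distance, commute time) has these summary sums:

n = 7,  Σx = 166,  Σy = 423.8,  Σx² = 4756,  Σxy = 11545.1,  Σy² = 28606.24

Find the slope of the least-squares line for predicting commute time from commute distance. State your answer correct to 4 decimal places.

1.8244

Sxx = Σx² − (Σx)²/n = 4756 − 3936.571429 = 819.428571
Sxy = Σxy − (Σx)(Σy)/n = 11545.1 − 10050.114286 = 1494.985714
b = Sxy/Sxx = 1494.985714/819.428571 = 1.824425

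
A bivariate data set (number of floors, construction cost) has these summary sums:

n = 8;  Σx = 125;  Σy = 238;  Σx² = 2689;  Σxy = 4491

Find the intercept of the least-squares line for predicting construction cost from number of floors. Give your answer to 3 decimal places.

Sxx = Σx² − (Σx)²/n = 2689 − 1953.125 = 735.875
Sxy = Σxy − (Σx)(Σy)/n = 4491 − 3718.75 = 772.25
b = Sxy/Sxx = 772.25/735.875 = 1.049431
a = ȳ − b·x̄ = 29.75 − 1.049431·15.625 = 13.352641

13.353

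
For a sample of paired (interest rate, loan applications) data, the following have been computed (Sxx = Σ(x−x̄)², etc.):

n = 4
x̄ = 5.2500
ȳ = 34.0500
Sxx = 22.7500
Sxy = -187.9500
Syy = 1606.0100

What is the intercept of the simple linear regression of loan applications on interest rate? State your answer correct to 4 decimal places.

b = Sxy/Sxx = -187.95/22.75 = -8.261538
a = ȳ − b·x̄ = 34.05 − (-8.261538)·5.25 = 77.423077

77.4231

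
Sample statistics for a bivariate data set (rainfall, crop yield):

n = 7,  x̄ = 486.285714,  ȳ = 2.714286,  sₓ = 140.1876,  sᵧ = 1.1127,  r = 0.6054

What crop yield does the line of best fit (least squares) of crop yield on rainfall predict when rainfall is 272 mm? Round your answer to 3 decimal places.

1.685

b = r · sᵧ/sₓ = 0.6054 · 1.1127/140.1876 = 0.004805
a = ȳ − b·x̄ = 2.714286 − 0.004805·486.285714 = 0.377589
ŷ(272) = a + b·272 = 0.377589 + 0.004805·272 = 1.684602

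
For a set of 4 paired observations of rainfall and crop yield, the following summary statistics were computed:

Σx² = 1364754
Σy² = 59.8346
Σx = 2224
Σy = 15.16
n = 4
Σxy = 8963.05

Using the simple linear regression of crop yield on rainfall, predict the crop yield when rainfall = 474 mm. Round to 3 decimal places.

Sxx = Σx² − (Σx)²/n = 1364754 − 1236544 = 128210
Sxy = Σxy − (Σx)(Σy)/n = 8963.05 − 8428.96 = 534.09
b = Sxy/Sxx = 534.09/128210 = 0.004166
a = ȳ − b·x̄ = 3.79 − 0.004166·556 = 1.473847
ŷ(474) = a + b·474 = 1.473847 + 0.004166·474 = 3.448409

3.448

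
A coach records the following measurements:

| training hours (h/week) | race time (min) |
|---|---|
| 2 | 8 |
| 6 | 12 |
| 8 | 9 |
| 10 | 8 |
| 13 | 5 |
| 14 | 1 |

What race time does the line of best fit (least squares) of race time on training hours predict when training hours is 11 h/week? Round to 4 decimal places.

n = 6, Σx = 53, Σy = 43, Σxy = 319, Σx² = 569
Sxx = Σx² − (Σx)²/n = 569 − 468.166667 = 100.833333
Sxy = Σxy − (Σx)(Σy)/n = 319 − 379.833333 = -60.833333
b = Sxy/Sxx = -60.833333/100.833333 = -0.603306
a = ȳ − b·x̄ = 7.166667 − (-0.603306)·8.833333 = 12.495868
ŷ(11) = a + b·11 = 12.495868 + (-0.603306)·11 = 5.859504

5.8595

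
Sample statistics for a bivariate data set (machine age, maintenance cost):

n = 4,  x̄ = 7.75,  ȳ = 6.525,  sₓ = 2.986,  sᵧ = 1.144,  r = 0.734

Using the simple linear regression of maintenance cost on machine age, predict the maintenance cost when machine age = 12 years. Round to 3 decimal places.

b = r · sᵧ/sₓ = 0.734 · 1.144/2.986 = 0.281211
a = ȳ − b·x̄ = 6.525 − 0.281211·7.75 = 4.345615
ŷ(12) = a + b·12 = 4.345615 + 0.281211·12 = 7.720147

7.720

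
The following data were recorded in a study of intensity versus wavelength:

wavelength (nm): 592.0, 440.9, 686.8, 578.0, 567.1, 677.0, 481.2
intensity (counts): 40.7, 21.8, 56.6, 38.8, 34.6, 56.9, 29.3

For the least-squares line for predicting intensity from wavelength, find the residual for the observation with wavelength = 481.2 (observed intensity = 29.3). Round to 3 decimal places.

2.705

n = 7, Σx = 4023, Σy = 278.7, Σxy = 167247.42, Σx² = 2362119.9
Sxx = Σx² − (Σx)²/n = 2362119.9 − 2312075.571429 = 50044.328571
Sxy = Σxy − (Σx)(Σy)/n = 167247.42 − 160172.871429 = 7074.548571
b = Sxy/Sxx = 7074.548571/50044.328571 = 0.141366
a = ȳ − b·x̄ = 39.814286 − 0.141366·574.714286 = -41.430567
ŷ(481.2) = -41.430567 + 0.141366·481.2 = 26.594579
residual = y − ŷ = 29.3 − 26.594579 = 2.705421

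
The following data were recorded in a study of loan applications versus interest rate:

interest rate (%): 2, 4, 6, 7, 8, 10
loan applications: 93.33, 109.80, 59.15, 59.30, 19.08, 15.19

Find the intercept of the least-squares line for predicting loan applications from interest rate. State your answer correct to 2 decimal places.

n = 6, Σx = 37, Σy = 355.85, Σxy = 1700.4, Σx² = 269
Sxx = Σx² − (Σx)²/n = 269 − 228.166667 = 40.833333
Sxy = Σxy − (Σx)(Σy)/n = 1700.4 − 2194.408333 = -494.008333
b = Sxy/Sxx = -494.008333/40.833333 = -12.098163
a = ȳ − b·x̄ = 59.308333 − (-12.098163)·6.166667 = 133.913673

133.91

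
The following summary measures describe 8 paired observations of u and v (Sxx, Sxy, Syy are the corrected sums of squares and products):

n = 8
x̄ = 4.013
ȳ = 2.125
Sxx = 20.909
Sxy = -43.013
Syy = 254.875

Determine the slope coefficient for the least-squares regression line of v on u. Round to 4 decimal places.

-2.0572

b = Sxy/Sxx = -43.013/20.909 = -2.057152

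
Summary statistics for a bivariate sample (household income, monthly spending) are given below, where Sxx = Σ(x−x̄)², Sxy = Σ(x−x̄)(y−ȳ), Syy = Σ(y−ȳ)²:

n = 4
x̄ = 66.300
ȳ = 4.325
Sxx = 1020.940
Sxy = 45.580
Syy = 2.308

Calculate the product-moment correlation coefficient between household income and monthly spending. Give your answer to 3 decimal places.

0.939

r = Sxy/√(Sxx·Syy) = 45.58/√(2356.32952) = 45.58/48.542039 = 0.938980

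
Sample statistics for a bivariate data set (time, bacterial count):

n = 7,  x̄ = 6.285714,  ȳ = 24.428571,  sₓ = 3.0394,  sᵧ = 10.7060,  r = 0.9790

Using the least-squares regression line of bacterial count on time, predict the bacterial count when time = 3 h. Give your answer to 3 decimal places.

b = r · sᵧ/sₓ = 0.979 · 10.706/3.0394 = 3.448435
a = ȳ − b·x̄ = 24.428571 − 3.448435·6.285714 = 2.752693
ŷ(3) = a + b·3 = 2.752693 + 3.448435·3 = 13.097999

13.098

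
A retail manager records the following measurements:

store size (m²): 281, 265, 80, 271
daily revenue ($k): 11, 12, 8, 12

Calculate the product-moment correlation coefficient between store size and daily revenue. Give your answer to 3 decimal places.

n = 4, Σx = 897, Σy = 43, Σxy = 10163, Σx² = 229027, Σy² = 473
Sxx = Σx² − (Σx)²/n = 229027 − 201152.25 = 27874.75
Sxy = Σxy − (Σx)(Σy)/n = 10163 − 9642.75 = 520.25
Syy = Σy² − (Σy)²/n = 473 − 462.25 = 10.75
r = Sxy/√(Sxx·Syy) = 520.25/√(299653.5625) = 520.25/547.406213 = 0.950391

0.950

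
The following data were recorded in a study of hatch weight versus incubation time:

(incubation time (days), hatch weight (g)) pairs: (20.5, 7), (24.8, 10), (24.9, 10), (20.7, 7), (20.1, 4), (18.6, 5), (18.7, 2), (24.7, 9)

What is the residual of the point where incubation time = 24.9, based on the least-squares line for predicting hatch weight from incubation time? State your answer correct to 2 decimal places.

n = 8, Σx = 173, Σy = 54, Σxy = 1218.5, Σx² = 3793.54
Sxx = Σx² − (Σx)²/n = 3793.54 − 3741.125 = 52.415
Sxy = Σxy − (Σx)(Σy)/n = 1218.5 − 1167.75 = 50.75
b = Sxy/Sxx = 50.75/52.415 = 0.968234
a = ȳ − b·x̄ = 6.75 − 0.968234·21.625 = -14.188066
ŷ(24.9) = -14.188066 + 0.968234·24.9 = 9.920967
residual = y − ŷ = 10 − 9.920967 = 0.079033

0.08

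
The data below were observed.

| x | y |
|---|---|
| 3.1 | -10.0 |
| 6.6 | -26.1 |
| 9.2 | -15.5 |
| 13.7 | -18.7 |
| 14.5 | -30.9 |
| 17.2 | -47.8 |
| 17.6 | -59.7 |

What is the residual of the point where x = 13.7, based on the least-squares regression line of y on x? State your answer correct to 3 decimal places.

16.370

n = 7, Σx = 81.9, Σy = -208.7, Σxy = -2922.98, Σx² = 1141.35
Sxx = Σx² − (Σx)²/n = 1141.35 − 958.23 = 183.12
Sxy = Σxy − (Σx)(Σy)/n = -2922.98 − (-2441.79) = -481.19
b = Sxy/Sxx = -481.19/183.12 = -2.627730
a = ȳ − b·x̄ = -29.814286 − (-2.627730)·11.7 = 0.930161
ŷ(13.7) = 0.930161 + (-2.627730)·13.7 = -35.069747
residual = y − ŷ = -18.7 − (-35.069747) = 16.369747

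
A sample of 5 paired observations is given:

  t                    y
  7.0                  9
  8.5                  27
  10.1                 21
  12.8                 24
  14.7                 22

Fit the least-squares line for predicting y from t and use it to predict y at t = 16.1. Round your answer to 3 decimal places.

26.369

n = 5, Σx = 53.1, Σy = 103, Σxy = 1135.2, Σx² = 603.19
Sxx = Σx² − (Σx)²/n = 603.19 − 563.922 = 39.268
Sxy = Σxy − (Σx)(Σy)/n = 1135.2 − 1093.86 = 41.34
b = Sxy/Sxx = 41.34/39.268 = 1.052766
a = ȳ − b·x̄ = 20.6 − 1.052766·10.62 = 9.419629
ŷ(16.1) = a + b·16.1 = 9.419629 + 1.052766·16.1 = 26.369156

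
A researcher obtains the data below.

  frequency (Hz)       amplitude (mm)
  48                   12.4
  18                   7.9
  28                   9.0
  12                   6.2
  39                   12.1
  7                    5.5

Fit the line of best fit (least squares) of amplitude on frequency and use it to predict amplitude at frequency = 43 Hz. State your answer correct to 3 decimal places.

12.022

n = 6, Σx = 152, Σy = 53.1, Σxy = 1574.2, Σx² = 5126
Sxx = Σx² − (Σx)²/n = 5126 − 3850.666667 = 1275.333333
Sxy = Σxy − (Σx)(Σy)/n = 1574.2 − 1345.2 = 229
b = Sxy/Sxx = 229/1275.333333 = 0.179561
a = ȳ − b·x̄ = 8.85 − 0.179561·25.333333 = 4.301124
ŷ(43) = a + b·43 = 4.301124 + 0.179561·43 = 12.022243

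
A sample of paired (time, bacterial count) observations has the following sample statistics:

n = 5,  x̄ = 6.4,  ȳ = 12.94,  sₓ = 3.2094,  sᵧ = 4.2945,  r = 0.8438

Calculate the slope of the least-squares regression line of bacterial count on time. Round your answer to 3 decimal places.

b = r · sᵧ/sₓ = 0.8438 · 4.2945/3.2094 = 1.129089

1.129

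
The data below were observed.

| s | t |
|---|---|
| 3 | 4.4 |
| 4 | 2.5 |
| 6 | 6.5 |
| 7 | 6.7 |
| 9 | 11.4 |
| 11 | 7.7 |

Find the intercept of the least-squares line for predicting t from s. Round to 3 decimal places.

n = 6, Σx = 40, Σy = 39.2, Σxy = 296.4, Σx² = 312
Sxx = Σx² − (Σx)²/n = 312 − 266.666667 = 45.333333
Sxy = Σxy − (Σx)(Σy)/n = 296.4 − 261.333333 = 35.066667
b = Sxy/Sxx = 35.066667/45.333333 = 0.773529
a = ȳ − b·x̄ = 6.533333 − 0.773529·6.666667 = 1.376471

1.376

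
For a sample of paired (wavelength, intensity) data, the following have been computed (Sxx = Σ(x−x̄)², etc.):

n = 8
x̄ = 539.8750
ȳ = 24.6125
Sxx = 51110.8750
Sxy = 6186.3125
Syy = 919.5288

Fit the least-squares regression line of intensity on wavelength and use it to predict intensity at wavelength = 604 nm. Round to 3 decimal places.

b = Sxy/Sxx = 6186.3125/51110.875 = 0.121037
a = ȳ − b·x̄ = 24.6125 − 0.121037·539.875 = -40.732409
ŷ(604) = a + b·604 = -40.732409 + 0.121037·604 = 32.374005

32.374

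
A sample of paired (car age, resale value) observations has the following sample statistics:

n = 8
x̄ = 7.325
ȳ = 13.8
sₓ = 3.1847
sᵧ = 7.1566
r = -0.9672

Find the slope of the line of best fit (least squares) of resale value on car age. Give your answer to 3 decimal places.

b = r · sᵧ/sₓ = -0.9672 · 7.1566/3.1847 = -2.173474

-2.173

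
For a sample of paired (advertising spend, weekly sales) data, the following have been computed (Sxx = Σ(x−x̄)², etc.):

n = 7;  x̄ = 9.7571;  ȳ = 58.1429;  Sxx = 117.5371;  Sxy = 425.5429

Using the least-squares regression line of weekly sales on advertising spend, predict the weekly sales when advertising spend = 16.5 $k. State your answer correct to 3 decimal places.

82.556

b = Sxy/Sxx = 425.5429/117.5371 = 3.620499
a = ȳ − b·x̄ = 58.1429 − 3.620499·9.7571 = 22.817334
ŷ(16.5) = a + b·16.5 = 22.817334 + 3.620499·16.5 = 82.555560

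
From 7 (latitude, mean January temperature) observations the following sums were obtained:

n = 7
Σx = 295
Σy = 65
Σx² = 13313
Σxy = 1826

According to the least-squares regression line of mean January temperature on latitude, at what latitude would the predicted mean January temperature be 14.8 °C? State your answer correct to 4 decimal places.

36.8244

Sxx = Σx² − (Σx)²/n = 13313 − 12432.142857 = 880.857143
Sxy = Σxy − (Σx)(Σy)/n = 1826 − 2739.285714 = -913.285714
b = Sxy/Sxx = -913.285714/880.857143 = -1.036815
a = ȳ − b·x̄ = 9.285714 − (-1.036815)·42.142857 = 52.980052
Set a + b·x = 14.8: x = (14.8 − 52.980052) / (-1.036815) = 36.824370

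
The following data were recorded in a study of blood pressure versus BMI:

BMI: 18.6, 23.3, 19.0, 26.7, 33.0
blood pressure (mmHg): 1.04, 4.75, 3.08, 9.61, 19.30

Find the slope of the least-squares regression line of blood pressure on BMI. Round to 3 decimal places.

n = 5, Σx = 120.6, Σy = 37.78, Σxy = 1082.026, Σx² = 3051.74
Sxx = Σx² − (Σx)²/n = 3051.74 − 2908.872 = 142.868
Sxy = Σxy − (Σx)(Σy)/n = 1082.026 − 911.2536 = 170.7724
b = Sxy/Sxx = 170.7724/142.868 = 1.195316

1.195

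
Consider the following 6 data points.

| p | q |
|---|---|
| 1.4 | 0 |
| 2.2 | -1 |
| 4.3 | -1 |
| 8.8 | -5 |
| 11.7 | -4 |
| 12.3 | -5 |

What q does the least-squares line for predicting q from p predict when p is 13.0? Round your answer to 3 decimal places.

-5.388

n = 6, Σx = 40.7, Σy = -16, Σxy = -158.8, Σx² = 390.91
Sxx = Σx² − (Σx)²/n = 390.91 − 276.081667 = 114.828333
Sxy = Σxy − (Σx)(Σy)/n = -158.8 − (-108.533333) = -50.266667
b = Sxy/Sxx = -50.266667/114.828333 = -0.437755
a = ȳ − b·x̄ = -2.666667 − (-0.437755)·6.783333 = 0.302771
ŷ(13.0) = a + b·13.0 = 0.302771 + (-0.437755)·13 = -5.388043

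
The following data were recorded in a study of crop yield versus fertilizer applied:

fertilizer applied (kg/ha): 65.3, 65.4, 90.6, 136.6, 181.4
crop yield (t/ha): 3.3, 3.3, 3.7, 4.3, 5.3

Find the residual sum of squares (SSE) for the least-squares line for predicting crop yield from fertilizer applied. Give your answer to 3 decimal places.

0.036

n = 5, Σx = 539.3, Σy = 19.9, Σxy = 2315.33, Σx² = 68315.13, Σy² = 82.05
Sxx = Σx² − (Σx)²/n = 68315.13 − 58168.898 = 10146.232
Sxy = Σxy − (Σx)(Σy)/n = 2315.33 − 2146.414 = 168.916
Syy = Σy² − (Σy)²/n = 82.05 − 79.202 = 2.848
b = Sxy/Sxx = 168.916/10146.232 = 0.016648
SSE = Syy − b·Sxy = 2.848 − 0.016648·168.916 = 0.035861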